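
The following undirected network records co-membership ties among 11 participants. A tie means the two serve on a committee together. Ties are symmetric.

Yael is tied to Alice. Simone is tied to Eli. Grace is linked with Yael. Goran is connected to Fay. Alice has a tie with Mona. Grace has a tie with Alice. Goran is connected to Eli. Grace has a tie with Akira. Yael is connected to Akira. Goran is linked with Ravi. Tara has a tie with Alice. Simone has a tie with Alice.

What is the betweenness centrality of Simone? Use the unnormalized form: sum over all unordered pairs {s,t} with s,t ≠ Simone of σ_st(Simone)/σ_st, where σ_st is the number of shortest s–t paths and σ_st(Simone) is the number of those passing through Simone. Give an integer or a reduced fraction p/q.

24

Pairs whose geodesics pass through Simone — Fay–Yael: 1; Fay–Grace: 1; Fay–Mona: 1; Fay–Alice: 1; Fay–Akira: 2/2; Fay–Tara: 1; Yael–Eli: 1; Yael–Ravi: 1; Yael–Goran: 1; Eli–Grace: 1; Eli–Mona: 1; Eli–Alice: 1; Eli–Akira: 2/2; Eli–Tara: 1 … (+10 more pairs).
All other pairs contribute 0.
Summing the contributions gives betweenness(Simone) = 24.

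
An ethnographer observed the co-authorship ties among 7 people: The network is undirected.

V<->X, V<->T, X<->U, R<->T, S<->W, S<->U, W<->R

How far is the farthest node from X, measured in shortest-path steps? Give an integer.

3

Distances from X: R:3, S:2, T:2, U:1, V:1, W:3.
The largest is 3 (to W and R), so the eccentricity of X is 3.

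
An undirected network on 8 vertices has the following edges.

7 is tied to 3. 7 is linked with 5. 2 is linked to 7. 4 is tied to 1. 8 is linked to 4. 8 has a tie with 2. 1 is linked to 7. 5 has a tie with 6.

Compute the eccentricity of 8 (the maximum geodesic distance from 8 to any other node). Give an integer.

4

Distances from 8: 1:2, 2:1, 3:3, 4:1, 5:3, 6:4, 7:2.
The largest is 4 (to 6), so the eccentricity of 8 is 4.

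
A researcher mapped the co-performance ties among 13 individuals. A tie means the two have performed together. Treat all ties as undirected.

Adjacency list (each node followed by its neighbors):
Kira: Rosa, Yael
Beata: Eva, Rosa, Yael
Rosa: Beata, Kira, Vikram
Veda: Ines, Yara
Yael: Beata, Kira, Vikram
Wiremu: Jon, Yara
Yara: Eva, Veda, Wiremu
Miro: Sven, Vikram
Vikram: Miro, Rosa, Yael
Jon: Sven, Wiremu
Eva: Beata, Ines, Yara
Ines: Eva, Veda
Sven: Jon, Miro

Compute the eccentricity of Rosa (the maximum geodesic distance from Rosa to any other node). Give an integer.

4

Distances from Rosa: Beata:1, Eva:2, Ines:3, Jon:4, Kira:1, Miro:2, Sven:3, Veda:4, Vikram:1, Wiremu:4, Yael:2, Yara:3.
The largest is 4 (to Veda, Wiremu, and Jon), so the eccentricity of Rosa is 4.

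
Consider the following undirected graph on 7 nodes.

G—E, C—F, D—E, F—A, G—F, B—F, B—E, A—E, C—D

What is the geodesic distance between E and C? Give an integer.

2

One shortest route is E – D – C, which uses 2 edges, and E and C are not directly tied, so nothing shorter exists. So d(E,C) = 2.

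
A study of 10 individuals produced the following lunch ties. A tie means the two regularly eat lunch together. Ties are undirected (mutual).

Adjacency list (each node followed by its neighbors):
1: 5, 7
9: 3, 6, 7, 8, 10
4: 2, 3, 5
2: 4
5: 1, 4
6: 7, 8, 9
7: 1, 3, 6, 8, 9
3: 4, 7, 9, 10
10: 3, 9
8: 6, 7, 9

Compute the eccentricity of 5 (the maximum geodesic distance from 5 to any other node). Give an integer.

Distances from 5: 1:1, 2:2, 3:2, 4:1, 6:3, 7:2, 8:3, 9:3, 10:3.
The largest is 3 (to 8, 6, 9, and 10), so the eccentricity of 5 is 3.

3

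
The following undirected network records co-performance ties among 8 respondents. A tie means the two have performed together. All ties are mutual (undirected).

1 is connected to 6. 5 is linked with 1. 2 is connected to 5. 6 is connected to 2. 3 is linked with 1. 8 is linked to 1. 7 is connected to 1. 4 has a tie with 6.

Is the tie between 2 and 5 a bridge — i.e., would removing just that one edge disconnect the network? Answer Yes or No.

No

Even without that edge, 2 still reaches 5 via 2 – 6 – 1 – 5, so the network stays connected. Not a bridge.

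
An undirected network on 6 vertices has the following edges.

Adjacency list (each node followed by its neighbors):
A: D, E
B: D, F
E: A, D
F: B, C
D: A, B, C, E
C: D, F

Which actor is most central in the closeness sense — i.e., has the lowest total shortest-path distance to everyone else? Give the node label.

D

Farness (sum of distances to all others) for each node — A:9, B:8, C:8, D:6, E:9, F:10.
The smallest farness is 6, for D, so D has the highest closeness.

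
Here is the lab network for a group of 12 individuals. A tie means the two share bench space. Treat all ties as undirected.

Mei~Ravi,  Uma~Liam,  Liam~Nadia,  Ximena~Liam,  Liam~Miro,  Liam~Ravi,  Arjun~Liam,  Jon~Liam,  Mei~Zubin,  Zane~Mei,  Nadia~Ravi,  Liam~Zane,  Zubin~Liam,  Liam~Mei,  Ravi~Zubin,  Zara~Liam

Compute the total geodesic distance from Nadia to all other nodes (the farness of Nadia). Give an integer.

Distances from Nadia: Arjun:2, Jon:2, Liam:1, Mei:2, Miro:2, Ravi:1, Uma:2, Ximena:2, Zane:2, Zara:2, Zubin:2.
Sum = 2 + 2 + 1 + 2 + 2 + 1 + 2 + 2 + 2 + 2 + 2 = 20.

20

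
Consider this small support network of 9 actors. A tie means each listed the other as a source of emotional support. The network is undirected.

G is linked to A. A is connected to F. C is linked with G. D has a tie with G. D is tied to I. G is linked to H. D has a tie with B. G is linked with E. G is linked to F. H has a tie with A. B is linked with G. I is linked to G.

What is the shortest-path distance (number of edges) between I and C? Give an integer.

One shortest route is I – G – C, which uses 2 edges, and I and C are not directly tied, so nothing shorter exists. So d(I,C) = 2.

2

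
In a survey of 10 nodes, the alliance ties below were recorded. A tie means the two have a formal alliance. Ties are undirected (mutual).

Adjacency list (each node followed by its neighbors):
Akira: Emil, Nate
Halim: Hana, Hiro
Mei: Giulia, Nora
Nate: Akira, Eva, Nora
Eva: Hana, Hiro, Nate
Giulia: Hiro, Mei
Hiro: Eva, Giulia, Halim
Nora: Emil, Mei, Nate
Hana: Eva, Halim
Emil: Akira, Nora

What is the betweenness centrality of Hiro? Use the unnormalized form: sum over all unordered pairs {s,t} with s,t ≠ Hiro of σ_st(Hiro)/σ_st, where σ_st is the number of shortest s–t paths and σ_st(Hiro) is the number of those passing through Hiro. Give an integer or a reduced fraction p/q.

263/30

Pairs whose geodesics pass through Hiro — Akira–Halim: 1/2; Akira–Giulia: 1/3; Nate–Halim: 1/2; Nate–Giulia: 1/2; Eva–Halim: 1/2; Eva–Giulia: 1; Eva–Mei: 1/2; Hana–Giulia: 2/2; Hana–Mei: 2/3; Halim–Giulia: 1; Halim–Mei: 1; Halim–Nora: 2/3; Halim–Emil: 3/5.
All other pairs contribute 0.
Summing the contributions gives betweenness(Hiro) = 263/30.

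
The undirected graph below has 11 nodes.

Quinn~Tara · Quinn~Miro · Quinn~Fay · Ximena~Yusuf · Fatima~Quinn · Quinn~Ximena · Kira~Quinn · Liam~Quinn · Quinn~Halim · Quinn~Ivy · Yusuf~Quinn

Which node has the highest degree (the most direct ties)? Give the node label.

Quinn

Degrees — Fatima:1, Fay:1, Halim:1, Ivy:1, Kira:1, Liam:1, Miro:1, Quinn:10, Tara:1, Ximena:2, Yusuf:2.
The maximum is 10, attained only by Quinn.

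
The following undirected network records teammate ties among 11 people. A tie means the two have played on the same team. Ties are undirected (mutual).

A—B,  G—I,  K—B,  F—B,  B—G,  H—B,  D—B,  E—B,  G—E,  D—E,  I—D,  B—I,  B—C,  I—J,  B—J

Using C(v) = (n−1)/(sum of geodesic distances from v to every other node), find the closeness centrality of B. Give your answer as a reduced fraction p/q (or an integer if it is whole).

Distances from B: A:1, C:1, D:1, E:1, F:1, G:1, H:1, I:1, J:1, K:1. Sum = 10.
n = 11, so closeness = 10/10 = 1.

1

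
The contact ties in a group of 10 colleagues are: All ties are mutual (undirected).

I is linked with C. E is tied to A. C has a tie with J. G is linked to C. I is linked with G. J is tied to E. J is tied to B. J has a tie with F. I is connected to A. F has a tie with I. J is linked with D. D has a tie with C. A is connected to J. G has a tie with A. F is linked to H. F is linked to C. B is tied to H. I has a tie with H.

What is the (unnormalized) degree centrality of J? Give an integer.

6

J is directly tied to A, B, C, D, E, and F. That is 6 neighbors, so the degree of J is 6.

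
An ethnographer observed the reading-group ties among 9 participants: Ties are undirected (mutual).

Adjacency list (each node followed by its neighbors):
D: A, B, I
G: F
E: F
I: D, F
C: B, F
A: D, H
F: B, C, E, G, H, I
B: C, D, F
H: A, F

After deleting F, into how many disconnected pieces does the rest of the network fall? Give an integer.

3

Without F, the remaining ties split the others into: {A, B, C, D, H, I}; {G}; {E}.
That's 3 separate components.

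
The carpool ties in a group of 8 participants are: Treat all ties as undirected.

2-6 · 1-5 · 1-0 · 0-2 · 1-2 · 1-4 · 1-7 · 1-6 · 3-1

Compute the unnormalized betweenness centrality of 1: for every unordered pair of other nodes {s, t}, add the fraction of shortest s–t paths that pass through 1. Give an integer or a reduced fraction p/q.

37/2

Pairs whose geodesics pass through 1 — 3–0: 1; 3–6: 1; 3–7: 1; 3–2: 1; 3–5: 1; 3–4: 1; 0–6: 1/2; 0–7: 1; 0–5: 1; 0–4: 1; 6–7: 1; 6–5: 1; 6–4: 1; 7–2: 1 … (+5 more pairs).
All other pairs contribute 0.
Summing the contributions gives betweenness(1) = 37/2.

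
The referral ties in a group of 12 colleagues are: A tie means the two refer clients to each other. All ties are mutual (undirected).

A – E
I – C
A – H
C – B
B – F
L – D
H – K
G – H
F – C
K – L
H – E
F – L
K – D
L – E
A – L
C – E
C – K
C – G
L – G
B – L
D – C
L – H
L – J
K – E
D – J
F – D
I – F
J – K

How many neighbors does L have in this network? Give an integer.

L is directly tied to A, B, D, E, F, G, H, J, and K. That is 9 neighbors, so the degree of L is 9.

9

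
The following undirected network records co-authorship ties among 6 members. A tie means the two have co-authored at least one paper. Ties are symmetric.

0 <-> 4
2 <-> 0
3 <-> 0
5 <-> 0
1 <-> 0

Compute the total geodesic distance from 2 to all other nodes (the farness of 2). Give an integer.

Distances from 2: 0:1, 1:2, 3:2, 4:2, 5:2.
Sum = 1 + 2 + 2 + 2 + 2 = 9.

9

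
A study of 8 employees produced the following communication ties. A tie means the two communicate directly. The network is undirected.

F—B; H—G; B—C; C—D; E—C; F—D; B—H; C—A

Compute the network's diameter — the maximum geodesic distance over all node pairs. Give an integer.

4

Eccentricity of each node (its greatest distance to any other): A:4, B:2, C:3, D:4, E:4, F:3, G:4, H:3.
The maximum eccentricity is 4, realized for instance by the pair E–G via E – C – B – H – G. So the diameter is 4.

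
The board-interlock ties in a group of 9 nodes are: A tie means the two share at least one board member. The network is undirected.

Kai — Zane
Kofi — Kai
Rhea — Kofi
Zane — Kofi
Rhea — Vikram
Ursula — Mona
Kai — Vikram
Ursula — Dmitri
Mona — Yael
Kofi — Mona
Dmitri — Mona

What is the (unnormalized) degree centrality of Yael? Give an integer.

1

Yael is directly tied to Mona. That is 1 neighbor, so the degree of Yael is 1.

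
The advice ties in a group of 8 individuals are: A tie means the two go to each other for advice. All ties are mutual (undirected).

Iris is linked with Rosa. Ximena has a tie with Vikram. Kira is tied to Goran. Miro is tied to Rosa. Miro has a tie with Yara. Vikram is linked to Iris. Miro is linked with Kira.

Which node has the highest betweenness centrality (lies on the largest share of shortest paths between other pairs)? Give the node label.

Unnormalized betweenness of each node: Goran:0, Iris:10, Kira:6, Miro:14, Rosa:12, Vikram:6, Ximena:0, Yara:0.
Miro has the largest value, 14, making it the main broker — the node through which the most shortest paths run.

Miro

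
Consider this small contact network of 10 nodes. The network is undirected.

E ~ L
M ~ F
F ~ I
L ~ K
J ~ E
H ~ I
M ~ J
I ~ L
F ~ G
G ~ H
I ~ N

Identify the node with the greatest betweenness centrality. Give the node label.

I

Unnormalized betweenness of each node: E:13/3, F:31/3, G:4/3, H:7/3, I:113/6, J:17/6, K:0, L:27/2, M:9/2, N:0.
I has the largest value, 113/6, making it the main broker — the node through which the most shortest paths run.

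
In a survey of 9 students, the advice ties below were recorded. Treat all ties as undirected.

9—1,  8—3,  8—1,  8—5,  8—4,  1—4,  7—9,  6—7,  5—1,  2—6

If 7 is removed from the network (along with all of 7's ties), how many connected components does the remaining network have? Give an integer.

Without 7, the remaining ties split the others into: {2, 6}; {1, 3, 4, 5, 8, 9}.
That's 2 separate components.

2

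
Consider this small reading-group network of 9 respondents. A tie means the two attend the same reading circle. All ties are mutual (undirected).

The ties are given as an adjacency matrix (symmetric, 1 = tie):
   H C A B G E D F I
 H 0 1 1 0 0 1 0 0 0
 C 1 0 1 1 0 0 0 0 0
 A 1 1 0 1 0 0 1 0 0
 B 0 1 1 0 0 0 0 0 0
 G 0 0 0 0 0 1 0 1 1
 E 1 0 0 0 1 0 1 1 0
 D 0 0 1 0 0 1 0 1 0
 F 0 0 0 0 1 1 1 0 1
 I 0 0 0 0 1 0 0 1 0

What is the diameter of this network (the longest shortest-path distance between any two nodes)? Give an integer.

4

Eccentricity of each node (its greatest distance to any other): A:3, B:4, C:4, D:2, E:3, F:3, G:4, H:3, I:4.
The maximum eccentricity is 4, realized for instance by the pair C–I via C – H – E – G – I. So the diameter is 4.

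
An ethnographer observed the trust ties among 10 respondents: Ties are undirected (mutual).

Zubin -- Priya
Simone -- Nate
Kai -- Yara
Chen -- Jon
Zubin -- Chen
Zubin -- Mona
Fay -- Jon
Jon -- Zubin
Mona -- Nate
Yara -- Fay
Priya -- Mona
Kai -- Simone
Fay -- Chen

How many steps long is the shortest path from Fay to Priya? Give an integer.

One shortest route is Fay – Chen – Zubin – Priya, which uses 3 edges, and at distance 2 from Fay we only reach {Kai, Zubin}, which does not include Priya. So d(Fay,Priya) = 3.

3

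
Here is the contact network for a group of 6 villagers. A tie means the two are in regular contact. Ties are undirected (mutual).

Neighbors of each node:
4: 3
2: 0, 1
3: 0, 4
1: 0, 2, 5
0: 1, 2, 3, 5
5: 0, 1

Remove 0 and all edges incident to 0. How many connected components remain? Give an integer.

2

Without 0, the remaining ties split the others into: {1, 2, 5}; {3, 4}.
That's 2 separate components.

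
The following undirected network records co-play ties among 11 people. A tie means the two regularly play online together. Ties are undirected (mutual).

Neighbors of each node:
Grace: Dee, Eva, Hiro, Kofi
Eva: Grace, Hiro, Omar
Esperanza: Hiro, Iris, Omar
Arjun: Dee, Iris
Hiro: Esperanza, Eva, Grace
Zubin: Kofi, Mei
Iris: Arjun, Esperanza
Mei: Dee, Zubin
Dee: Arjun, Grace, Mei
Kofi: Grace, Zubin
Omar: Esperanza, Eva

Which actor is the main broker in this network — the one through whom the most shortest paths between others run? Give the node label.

Unnormalized betweenness of each node: Arjun:5, Dee:27/2, Esperanza:6, Eva:11/2, Grace:39/2, Hiro:6, Iris:7/2, Kofi:5, Mei:3, Omar:1, Zubin:1.
Grace has the largest value, 39/2, making it the main broker — the node through which the most shortest paths run.

Grace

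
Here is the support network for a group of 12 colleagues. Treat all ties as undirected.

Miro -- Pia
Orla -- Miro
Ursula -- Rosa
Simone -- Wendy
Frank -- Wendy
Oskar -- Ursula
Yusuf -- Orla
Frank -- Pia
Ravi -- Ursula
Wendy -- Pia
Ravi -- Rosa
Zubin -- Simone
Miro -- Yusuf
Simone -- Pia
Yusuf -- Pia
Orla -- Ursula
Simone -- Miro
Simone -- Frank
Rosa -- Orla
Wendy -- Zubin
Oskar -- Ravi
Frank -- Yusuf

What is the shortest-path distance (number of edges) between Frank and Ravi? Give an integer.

4

One shortest route is Frank – Yusuf – Orla – Ursula – Ravi, which uses 4 edges, and at distance 3 from Frank we only reach {Rosa, Ursula}, which does not include Ravi. So d(Frank,Ravi) = 4.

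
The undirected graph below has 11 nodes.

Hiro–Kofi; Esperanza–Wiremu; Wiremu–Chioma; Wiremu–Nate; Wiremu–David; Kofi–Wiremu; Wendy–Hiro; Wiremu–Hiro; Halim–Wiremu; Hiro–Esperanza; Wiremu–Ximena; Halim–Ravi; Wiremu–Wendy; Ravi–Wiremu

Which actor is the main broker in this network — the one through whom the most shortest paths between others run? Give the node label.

Wiremu

Unnormalized betweenness of each node: Chioma:0, David:0, Esperanza:0, Halim:0, Hiro:3/2, Kofi:0, Nate:0, Ravi:0, Wendy:0, Wiremu:79/2, Ximena:0.
Wiremu has the largest value, 79/2, making it the main broker — the node through which the most shortest paths run.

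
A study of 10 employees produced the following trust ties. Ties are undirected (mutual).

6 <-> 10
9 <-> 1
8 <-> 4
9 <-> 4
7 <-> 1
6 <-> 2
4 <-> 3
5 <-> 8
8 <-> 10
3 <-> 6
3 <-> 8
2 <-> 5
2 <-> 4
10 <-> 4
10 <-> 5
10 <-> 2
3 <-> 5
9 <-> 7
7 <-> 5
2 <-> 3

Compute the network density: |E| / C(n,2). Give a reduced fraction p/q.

4/9

There are 20 edges and 10 nodes, so the maximum possible is C(10,2) = 45.
Density = 20/45 = 4/9.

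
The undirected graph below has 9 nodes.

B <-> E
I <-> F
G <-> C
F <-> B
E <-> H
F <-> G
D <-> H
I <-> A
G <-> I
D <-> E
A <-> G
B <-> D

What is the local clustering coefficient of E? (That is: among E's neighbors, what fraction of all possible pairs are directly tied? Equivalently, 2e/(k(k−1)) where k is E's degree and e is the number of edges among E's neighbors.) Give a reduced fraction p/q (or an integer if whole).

2/3

E's neighbors: B, D, and H (k = 3).
Possible neighbor pairs: C(3,2) = 3. Edges among them: B–D, D–H → e = 2.
Clustering(E) = 2/3.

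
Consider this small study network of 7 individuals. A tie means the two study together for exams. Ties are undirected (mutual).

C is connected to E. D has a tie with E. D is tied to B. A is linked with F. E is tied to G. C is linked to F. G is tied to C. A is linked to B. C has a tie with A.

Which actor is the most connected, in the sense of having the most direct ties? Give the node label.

C

Degrees — A:3, B:2, C:4, D:2, E:3, F:2, G:2.
The maximum is 4, attained only by C.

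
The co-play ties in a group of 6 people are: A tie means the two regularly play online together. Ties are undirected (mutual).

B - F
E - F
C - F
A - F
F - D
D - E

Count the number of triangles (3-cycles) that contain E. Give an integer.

E's neighbors: D and F.
Neighbor pairs that are themselves tied: E–D–F. Each forms one triangle with E, for 1 in total.

1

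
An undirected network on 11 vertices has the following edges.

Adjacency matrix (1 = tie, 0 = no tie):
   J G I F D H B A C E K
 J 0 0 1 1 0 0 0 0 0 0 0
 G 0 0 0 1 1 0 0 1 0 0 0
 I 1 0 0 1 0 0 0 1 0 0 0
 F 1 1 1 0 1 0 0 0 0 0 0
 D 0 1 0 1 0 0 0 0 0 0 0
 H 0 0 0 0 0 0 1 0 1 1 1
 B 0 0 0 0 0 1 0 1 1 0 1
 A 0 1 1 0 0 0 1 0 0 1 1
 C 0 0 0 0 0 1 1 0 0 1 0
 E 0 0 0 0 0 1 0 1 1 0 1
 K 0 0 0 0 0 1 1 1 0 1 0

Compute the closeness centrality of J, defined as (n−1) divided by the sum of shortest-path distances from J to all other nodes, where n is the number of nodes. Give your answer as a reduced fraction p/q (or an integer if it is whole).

2/5

Distances from J: A:2, B:3, C:4, D:2, E:3, F:1, G:2, H:4, I:1, K:3. Sum = 25.
n = 11, so closeness = 10/25 = 2/5.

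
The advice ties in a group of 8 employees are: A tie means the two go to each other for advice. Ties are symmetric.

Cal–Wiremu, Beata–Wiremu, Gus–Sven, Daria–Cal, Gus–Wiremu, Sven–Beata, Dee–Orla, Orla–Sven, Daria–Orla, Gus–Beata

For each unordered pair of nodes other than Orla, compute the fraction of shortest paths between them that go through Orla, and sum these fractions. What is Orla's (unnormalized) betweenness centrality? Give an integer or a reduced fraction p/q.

25/3

Pairs whose geodesics pass through Orla — Dee–Daria: 1; Dee–Gus: 1; Dee–Wiremu: 3/3; Dee–Cal: 1; Dee–Sven: 1; Dee–Beata: 1; Daria–Gus: 1/2; Daria–Sven: 1; Daria–Beata: 1/2; Cal–Sven: 1/3.
All other pairs contribute 0.
Summing the contributions gives betweenness(Orla) = 25/3.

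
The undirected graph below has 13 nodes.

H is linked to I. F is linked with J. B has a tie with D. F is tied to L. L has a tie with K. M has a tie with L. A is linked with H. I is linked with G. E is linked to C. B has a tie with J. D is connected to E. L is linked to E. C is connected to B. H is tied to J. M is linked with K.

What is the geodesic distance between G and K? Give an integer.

One shortest route is G – I – H – J – F – L – K, which uses 6 edges, and at distance 5 from G we only reach {C, D, L}, which does not include K. So d(G,K) = 6.

6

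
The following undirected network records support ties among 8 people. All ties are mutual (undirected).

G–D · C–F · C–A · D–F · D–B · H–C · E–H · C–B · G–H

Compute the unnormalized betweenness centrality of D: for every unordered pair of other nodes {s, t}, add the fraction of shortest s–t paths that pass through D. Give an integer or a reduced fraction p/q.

Pairs whose geodesics pass through D — F–B: 1/2; F–G: 1; B–G: 1.
All other pairs contribute 0.
Summing the contributions gives betweenness(D) = 5/2.

5/2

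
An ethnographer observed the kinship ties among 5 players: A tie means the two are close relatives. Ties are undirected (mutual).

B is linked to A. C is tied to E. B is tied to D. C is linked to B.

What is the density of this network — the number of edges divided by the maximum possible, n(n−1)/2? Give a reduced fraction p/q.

There are 4 edges and 5 nodes, so the maximum possible is C(5,2) = 10.
Density = 4/10 = 2/5.

2/5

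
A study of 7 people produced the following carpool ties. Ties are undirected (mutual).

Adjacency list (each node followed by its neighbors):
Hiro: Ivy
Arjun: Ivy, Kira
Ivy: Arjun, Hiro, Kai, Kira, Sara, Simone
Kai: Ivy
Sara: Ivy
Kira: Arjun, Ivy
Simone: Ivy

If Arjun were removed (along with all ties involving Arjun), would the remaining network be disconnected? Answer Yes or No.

Even without Arjun, every remaining node can still reach every other (the residual graph is connected), so Arjun is not a cut vertex.

No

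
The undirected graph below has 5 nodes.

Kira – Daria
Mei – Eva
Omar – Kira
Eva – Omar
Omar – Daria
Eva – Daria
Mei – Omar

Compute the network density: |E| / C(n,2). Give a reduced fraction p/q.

There are 7 edges and 5 nodes, so the maximum possible is C(5,2) = 10.
Density = 7/10.

7/10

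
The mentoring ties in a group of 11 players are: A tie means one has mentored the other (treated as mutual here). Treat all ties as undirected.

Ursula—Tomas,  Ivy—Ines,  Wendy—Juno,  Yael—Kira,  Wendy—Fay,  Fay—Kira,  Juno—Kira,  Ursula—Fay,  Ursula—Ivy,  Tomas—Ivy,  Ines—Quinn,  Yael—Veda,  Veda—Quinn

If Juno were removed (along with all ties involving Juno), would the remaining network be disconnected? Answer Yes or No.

Even without Juno, every remaining node can still reach every other (the residual graph is connected), so Juno is not a cut vertex.

No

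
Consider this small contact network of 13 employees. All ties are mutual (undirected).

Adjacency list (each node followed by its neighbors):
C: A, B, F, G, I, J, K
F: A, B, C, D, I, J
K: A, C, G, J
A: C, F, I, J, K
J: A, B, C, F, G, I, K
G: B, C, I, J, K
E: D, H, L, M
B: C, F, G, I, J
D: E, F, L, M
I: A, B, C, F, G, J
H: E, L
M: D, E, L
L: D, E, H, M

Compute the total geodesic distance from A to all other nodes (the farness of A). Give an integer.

24

Distances from A: B:2, C:1, D:2, E:3, F:1, G:2, H:4, I:1, J:1, K:1, L:3, M:3.
Sum = 2 + 1 + 2 + 3 + 1 + 2 + 4 + 1 + 1 + 1 + 3 + 3 = 24.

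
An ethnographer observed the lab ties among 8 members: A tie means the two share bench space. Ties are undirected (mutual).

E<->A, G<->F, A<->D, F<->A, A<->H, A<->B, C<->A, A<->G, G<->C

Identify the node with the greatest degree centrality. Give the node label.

Degrees — A:7, B:1, C:2, D:1, E:1, F:2, G:3, H:1.
The maximum is 7, attained only by A.

A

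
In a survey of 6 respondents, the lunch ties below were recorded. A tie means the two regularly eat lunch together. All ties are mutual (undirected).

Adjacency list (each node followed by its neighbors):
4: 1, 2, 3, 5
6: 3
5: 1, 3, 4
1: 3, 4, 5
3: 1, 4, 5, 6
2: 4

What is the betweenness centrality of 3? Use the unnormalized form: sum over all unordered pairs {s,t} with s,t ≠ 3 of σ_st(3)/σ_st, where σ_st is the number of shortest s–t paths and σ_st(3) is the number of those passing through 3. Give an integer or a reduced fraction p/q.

Pairs whose geodesics pass through 3 — 6–2: 1; 6–4: 1; 6–5: 1; 6–1: 1.
All other pairs contribute 0.
Summing the contributions gives betweenness(3) = 4.

4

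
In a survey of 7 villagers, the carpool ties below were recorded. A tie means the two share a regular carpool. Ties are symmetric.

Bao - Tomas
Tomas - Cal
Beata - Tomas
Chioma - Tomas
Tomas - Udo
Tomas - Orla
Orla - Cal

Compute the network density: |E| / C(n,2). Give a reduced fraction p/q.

1/3

There are 7 edges and 7 nodes, so the maximum possible is C(7,2) = 21.
Density = 7/21 = 1/3.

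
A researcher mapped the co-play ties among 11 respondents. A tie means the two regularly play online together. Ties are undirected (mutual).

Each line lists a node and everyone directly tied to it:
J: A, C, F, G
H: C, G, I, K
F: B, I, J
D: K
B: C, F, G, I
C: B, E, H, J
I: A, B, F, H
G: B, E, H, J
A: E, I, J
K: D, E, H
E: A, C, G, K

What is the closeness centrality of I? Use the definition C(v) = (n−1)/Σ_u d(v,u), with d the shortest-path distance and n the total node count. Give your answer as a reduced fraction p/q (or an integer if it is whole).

Distances from I: A:1, B:1, C:2, D:3, E:2, F:1, G:2, H:1, J:2, K:2. Sum = 17.
n = 11, so closeness = 10/17.

10/17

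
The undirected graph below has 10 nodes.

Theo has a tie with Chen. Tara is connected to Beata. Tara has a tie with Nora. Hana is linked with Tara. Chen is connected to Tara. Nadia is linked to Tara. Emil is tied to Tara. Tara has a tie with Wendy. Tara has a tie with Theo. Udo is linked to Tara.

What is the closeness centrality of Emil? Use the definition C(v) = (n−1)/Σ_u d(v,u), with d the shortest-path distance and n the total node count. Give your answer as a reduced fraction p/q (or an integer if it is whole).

9/17

Distances from Emil: Beata:2, Chen:2, Hana:2, Nadia:2, Nora:2, Tara:1, Theo:2, Udo:2, Wendy:2. Sum = 17.
n = 10, so closeness = 9/17.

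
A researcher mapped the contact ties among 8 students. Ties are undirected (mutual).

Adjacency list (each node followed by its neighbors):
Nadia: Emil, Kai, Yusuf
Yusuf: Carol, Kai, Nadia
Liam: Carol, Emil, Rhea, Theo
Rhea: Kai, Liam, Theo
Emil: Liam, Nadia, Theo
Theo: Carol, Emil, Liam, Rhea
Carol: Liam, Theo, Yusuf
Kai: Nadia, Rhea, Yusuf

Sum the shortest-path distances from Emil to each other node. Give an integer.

Distances from Emil: Carol:2, Kai:2, Liam:1, Nadia:1, Rhea:2, Theo:1, Yusuf:2.
Sum = 2 + 2 + 1 + 1 + 2 + 1 + 2 = 11.

11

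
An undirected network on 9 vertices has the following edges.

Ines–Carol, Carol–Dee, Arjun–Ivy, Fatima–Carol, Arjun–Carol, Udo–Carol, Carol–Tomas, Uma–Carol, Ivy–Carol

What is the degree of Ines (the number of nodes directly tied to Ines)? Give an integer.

Ines is directly tied to Carol. That is 1 neighbor, so the degree of Ines is 1.

1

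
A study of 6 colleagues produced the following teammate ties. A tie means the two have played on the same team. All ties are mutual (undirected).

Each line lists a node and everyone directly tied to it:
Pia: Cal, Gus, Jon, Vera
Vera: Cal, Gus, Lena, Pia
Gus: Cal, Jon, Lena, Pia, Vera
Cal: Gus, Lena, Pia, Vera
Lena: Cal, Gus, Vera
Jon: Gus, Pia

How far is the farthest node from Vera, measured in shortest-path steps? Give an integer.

2

Distances from Vera: Cal:1, Gus:1, Jon:2, Lena:1, Pia:1.
The largest is 2 (to Jon), so the eccentricity of Vera is 2.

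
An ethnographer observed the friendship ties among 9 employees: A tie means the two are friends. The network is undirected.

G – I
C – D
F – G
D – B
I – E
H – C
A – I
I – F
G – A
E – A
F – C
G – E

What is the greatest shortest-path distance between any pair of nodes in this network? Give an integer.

5

Eccentricity of each node (its greatest distance to any other): A:5, B:5, C:3, D:4, E:5, F:3, G:4, H:4, I:4.
The maximum eccentricity is 5, realized for instance by the pair B–A via B – D – C – F – G – A. So the diameter is 5.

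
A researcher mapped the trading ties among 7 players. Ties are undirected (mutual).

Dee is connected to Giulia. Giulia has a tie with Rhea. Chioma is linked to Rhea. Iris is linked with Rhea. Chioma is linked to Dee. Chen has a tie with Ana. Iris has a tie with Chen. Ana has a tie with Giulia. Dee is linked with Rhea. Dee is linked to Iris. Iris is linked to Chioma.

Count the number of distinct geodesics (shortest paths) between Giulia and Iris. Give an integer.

The shortest distance is 2. The length-2 paths are: Giulia–Rhea–Iris; Giulia–Dee–Iris.
That gives 2 distinct shortest paths.

2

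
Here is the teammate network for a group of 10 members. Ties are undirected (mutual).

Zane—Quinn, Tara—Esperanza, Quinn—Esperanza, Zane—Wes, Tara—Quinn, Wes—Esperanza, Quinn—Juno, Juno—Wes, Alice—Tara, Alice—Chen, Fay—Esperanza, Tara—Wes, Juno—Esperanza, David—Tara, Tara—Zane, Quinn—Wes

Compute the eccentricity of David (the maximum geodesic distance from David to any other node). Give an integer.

Distances from David: Alice:2, Chen:3, Esperanza:2, Fay:3, Juno:3, Quinn:2, Tara:1, Wes:2, Zane:2.
The largest is 3 (to Chen, Juno, and Fay), so the eccentricity of David is 3.

3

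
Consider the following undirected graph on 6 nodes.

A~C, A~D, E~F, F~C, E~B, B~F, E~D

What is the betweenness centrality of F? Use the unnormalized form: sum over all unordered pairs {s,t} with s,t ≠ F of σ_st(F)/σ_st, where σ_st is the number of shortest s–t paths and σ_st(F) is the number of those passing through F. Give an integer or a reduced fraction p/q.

Pairs whose geodesics pass through F — B–A: 1/2; B–C: 1; E–C: 1.
All other pairs contribute 0.
Summing the contributions gives betweenness(F) = 5/2.

5/2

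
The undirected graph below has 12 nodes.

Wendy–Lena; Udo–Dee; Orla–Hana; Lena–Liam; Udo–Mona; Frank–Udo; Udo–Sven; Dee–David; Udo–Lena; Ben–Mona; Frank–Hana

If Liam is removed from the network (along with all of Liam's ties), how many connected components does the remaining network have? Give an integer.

1

Liam's neighbors (Lena) remain reachable from one another through other ties, so the rest of the network stays in one piece.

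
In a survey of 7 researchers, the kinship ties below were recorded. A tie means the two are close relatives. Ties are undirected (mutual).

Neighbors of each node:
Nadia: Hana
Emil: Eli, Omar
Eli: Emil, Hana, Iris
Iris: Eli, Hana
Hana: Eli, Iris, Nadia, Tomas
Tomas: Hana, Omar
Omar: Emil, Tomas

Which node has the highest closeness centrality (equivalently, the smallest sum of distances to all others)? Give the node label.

Hana

Farness (sum of distances to all others) for each node — Eli:9, Emil:11, Hana:8, Iris:11, Nadia:13, Omar:12, Tomas:10.
The smallest farness is 8, for Hana, so Hana has the highest closeness.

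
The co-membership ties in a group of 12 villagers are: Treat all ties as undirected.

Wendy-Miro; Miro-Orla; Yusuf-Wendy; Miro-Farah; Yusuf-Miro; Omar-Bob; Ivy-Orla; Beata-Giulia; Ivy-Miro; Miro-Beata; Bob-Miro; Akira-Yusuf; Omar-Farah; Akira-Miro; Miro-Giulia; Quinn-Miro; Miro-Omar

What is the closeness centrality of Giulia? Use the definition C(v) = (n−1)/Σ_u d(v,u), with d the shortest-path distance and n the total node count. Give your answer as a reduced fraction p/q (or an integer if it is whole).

11/20

Distances from Giulia: Akira:2, Beata:1, Bob:2, Farah:2, Ivy:2, Miro:1, Omar:2, Orla:2, Quinn:2, Wendy:2, Yusuf:2. Sum = 20.
n = 12, so closeness = 11/20.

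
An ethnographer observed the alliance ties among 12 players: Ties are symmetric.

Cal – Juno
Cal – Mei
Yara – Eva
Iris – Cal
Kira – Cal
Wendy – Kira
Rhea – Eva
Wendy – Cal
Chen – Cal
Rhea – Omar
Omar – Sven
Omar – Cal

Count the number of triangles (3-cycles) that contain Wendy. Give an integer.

1

Wendy's neighbors: Cal and Kira.
Neighbor pairs that are themselves tied: Wendy–Cal–Kira. Each forms one triangle with Wendy, for 1 in total.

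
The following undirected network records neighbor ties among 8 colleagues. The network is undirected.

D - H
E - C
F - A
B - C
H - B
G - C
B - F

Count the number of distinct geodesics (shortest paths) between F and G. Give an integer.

The shortest distance is 3, and the only length-3 path is F–B–C–G. So there is exactly 1 shortest path.

1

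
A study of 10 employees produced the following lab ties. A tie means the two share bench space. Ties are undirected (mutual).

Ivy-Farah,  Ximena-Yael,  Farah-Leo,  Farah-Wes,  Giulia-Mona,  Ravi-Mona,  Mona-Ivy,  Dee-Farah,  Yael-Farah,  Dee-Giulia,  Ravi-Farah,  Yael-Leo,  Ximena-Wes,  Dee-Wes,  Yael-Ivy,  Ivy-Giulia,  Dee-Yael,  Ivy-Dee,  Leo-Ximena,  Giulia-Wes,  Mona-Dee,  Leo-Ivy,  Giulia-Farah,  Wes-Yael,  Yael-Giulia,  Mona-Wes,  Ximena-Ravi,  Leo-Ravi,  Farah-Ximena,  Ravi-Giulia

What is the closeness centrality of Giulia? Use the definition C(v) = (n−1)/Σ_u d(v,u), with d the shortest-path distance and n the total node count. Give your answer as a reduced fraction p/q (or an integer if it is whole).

Distances from Giulia: Dee:1, Farah:1, Ivy:1, Leo:2, Mona:1, Ravi:1, Wes:1, Ximena:2, Yael:1. Sum = 11.
n = 10, so closeness = 9/11.

9/11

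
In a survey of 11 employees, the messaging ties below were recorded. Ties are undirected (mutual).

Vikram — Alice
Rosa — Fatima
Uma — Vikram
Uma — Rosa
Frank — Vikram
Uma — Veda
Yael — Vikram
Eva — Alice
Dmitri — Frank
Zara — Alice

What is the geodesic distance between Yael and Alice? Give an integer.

2

One shortest route is Yael – Vikram – Alice, which uses 2 edges, and Yael and Alice are not directly tied, so nothing shorter exists. So d(Yael,Alice) = 2.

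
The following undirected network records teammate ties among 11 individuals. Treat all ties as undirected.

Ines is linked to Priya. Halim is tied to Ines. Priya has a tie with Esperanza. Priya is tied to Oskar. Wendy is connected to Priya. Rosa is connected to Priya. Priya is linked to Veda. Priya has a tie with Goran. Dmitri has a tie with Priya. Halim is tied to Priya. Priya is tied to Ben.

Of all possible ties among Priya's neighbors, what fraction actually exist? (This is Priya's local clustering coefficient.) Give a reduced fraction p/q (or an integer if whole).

Priya's neighbors: Ben, Dmitri, Esperanza, Goran, Halim, Ines, Oskar, Rosa, Veda, and Wendy (k = 10).
Possible neighbor pairs: C(10,2) = 45. Edges among them: Halim–Ines → e = 1.
Clustering(Priya) = 1/45.

1/45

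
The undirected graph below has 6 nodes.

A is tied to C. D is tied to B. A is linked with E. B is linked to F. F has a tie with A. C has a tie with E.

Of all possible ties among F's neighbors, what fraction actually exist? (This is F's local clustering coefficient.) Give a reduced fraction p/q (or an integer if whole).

0

F's neighbors: A and B (k = 2).
Possible neighbor pairs: C(2,2) = 1. Edges among them: none → e = 0.
Clustering(F) = 0/1.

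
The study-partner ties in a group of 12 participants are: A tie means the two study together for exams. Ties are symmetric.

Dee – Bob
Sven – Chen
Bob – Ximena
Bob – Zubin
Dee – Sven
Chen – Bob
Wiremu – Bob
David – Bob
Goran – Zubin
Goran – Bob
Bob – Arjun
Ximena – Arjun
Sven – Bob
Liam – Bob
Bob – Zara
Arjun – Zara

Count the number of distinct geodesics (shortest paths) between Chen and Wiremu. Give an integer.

The shortest distance is 2, and the only length-2 path is Chen–Bob–Wiremu. So there is exactly 1 shortest path.

1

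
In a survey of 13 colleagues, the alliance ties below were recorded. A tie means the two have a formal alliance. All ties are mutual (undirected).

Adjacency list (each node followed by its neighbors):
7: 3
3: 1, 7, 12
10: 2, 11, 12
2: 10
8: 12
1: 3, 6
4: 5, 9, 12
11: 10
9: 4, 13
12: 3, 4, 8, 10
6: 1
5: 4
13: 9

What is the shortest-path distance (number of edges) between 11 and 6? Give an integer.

One shortest route is 11 – 10 – 12 – 3 – 1 – 6, which uses 5 edges, and at distance 4 from 11 we only reach {1, 5, 7, 9}, which does not include 6. So d(11,6) = 5.

5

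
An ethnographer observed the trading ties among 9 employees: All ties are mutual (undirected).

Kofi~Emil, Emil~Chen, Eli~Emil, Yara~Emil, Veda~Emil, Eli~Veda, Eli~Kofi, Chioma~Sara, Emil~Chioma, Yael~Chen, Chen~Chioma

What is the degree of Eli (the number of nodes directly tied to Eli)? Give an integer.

3

Eli is directly tied to Emil, Kofi, and Veda. That is 3 neighbors, so the degree of Eli is 3.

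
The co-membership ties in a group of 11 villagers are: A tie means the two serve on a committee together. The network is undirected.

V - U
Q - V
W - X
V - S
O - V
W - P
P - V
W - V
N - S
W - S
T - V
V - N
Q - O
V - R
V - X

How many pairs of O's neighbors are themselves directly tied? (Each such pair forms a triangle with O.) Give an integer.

1

O's neighbors: Q and V.
Neighbor pairs that are themselves tied: O–Q–V. Each forms one triangle with O, for 1 in total.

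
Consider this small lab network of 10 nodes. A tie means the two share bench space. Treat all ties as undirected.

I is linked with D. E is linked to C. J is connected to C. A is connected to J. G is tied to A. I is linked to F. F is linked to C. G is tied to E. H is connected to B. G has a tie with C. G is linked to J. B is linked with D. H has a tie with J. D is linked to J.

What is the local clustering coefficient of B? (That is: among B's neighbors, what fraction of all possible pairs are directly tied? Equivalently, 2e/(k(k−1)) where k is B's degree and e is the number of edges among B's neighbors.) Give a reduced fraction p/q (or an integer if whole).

B's neighbors: D and H (k = 2).
Possible neighbor pairs: C(2,2) = 1. Edges among them: none → e = 0.
Clustering(B) = 0/1.

0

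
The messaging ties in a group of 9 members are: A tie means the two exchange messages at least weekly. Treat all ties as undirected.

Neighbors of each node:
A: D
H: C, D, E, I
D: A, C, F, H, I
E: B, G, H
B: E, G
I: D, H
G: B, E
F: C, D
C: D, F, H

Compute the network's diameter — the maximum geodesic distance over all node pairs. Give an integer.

Eccentricity of each node (its greatest distance to any other): A:4, B:4, C:3, D:3, E:3, F:4, G:4, H:2, I:3.
The maximum eccentricity is 4, realized for instance by the pair F–B via F – D – H – E – B. So the diameter is 4.

4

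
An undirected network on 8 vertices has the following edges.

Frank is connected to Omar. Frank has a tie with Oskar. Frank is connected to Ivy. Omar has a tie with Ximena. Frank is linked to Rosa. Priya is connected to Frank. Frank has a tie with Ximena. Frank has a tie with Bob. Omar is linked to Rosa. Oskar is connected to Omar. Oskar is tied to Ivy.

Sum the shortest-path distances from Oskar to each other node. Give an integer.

Distances from Oskar: Bob:2, Frank:1, Ivy:1, Omar:1, Priya:2, Rosa:2, Ximena:2.
Sum = 2 + 1 + 1 + 1 + 2 + 2 + 2 = 11.

11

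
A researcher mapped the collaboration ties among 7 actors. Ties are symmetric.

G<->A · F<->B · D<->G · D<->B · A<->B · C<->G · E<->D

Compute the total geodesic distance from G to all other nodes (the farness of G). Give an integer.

10

Distances from G: A:1, B:2, C:1, D:1, E:2, F:3.
Sum = 1 + 2 + 1 + 1 + 2 + 3 = 10.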